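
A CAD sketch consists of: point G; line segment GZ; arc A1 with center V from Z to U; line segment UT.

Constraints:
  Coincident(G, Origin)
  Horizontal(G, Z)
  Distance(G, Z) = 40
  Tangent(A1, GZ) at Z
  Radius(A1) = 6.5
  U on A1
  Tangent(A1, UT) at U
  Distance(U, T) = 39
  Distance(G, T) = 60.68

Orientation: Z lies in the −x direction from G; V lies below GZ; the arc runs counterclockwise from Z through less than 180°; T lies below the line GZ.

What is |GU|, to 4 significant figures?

47.02

Checks: ∠(VZ, ZG) = 90.00° ✓; |VU| = 6.500 ✓; ∠(VU, UT) = 90.00° ✓; |UT| = 39.00 ✓; |GT| = 60.68 ✓.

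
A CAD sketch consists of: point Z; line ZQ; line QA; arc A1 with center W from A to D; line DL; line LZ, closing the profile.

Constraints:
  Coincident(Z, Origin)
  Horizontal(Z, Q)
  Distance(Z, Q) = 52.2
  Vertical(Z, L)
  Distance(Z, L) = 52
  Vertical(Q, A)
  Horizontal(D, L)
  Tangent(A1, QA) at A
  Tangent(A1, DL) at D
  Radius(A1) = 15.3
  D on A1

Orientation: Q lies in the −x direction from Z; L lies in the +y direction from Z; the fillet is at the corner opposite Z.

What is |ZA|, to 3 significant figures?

63.8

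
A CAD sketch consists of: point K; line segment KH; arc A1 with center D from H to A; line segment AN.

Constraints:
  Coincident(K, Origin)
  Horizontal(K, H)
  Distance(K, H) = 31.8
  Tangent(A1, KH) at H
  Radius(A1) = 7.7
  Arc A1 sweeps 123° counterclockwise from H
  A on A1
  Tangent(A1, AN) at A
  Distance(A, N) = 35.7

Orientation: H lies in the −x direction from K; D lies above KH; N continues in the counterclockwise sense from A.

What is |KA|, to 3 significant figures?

28.0

K is at the origin; KH is horizontal with |KH| = 31.8 and H on the −x side, so H = (-31.8, 0.00). A1 meets KH tangentially, so DH is at right angles to KH, so D = H + (0, 7.7) = (-31.8, 7.70). On A1, H sits at bearing -90° from D; a 123° counterclockwise sweep puts A at bearing 33°, so A = D + 7.7·(cos 33°, sin 33°) = (-25.3, 11.9). Then |KA| = |A − K| = 28.0.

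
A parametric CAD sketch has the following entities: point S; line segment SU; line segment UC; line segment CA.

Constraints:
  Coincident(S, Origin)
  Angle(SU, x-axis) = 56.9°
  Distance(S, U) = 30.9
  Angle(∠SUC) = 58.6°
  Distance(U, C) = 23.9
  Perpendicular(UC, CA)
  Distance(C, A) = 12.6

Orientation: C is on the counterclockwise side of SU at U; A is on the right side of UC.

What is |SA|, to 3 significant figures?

39.7

S is at the origin; SU runs at 56.9° with length 30.9, so U = 30.9·(cos 56.9°, sin 56.9°) = (16.9, 25.9). ∠SUC = 58.6°, so UC runs at 56.9° + (180° − 58.6°) = 178° from the x-axis; with |UC| = 23.9, C = U + 23.9·(cos 178°, sin 178°) = (-7.01, 26.6). UC is perpendicular to CA; with |CA| = 12.6 on the right of UC, A = C + 12.6·(0.0297, 1.00) = (-6.64, 39.2). Then |SA| = |A − S| = 39.7.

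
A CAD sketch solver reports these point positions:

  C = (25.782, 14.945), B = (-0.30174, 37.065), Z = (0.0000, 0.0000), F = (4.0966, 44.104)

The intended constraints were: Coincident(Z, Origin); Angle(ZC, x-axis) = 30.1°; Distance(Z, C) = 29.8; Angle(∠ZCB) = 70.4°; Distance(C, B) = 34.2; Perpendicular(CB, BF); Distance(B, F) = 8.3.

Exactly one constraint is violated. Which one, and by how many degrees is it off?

Perpendicular(CB, BF) — off by 8.30°.

Z = (0.00, 0.00) ✓; ZC at 30.10° ✓; |ZC| = 29.80 ✓; ∠ZCB = 70.40° ✓; |CB| = 34.20 ✓; ∠(CB, BF) = 81.70° ✗; |BF| = 8.300 ✓.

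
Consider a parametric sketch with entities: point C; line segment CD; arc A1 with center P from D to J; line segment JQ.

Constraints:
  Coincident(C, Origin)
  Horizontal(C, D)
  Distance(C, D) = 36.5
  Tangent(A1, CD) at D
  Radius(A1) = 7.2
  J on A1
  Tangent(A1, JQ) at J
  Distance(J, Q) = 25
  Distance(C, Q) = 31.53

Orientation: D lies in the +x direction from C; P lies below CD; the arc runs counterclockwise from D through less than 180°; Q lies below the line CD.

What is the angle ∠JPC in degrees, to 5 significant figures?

17.375°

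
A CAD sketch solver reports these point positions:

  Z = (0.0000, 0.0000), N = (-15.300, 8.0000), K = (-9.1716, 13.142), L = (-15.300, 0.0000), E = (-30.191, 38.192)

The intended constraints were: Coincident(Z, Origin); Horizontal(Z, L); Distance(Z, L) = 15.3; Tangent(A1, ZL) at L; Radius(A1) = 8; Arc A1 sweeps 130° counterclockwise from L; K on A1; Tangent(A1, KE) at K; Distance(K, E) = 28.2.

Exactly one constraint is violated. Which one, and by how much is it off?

Distance(K, E) = 28.2 — off by 4.50.

Z = (0.00, 0.00) ✓; Z.y = 0.00, L.y = 0.00 ✓; |ZL| = 15.30 ✓; ∠(NL, LZ) = 90.00° ✓; |NL| = 8.000 ✓; bearing(N→K) − bearing(N→L) = 130.0° ✓; |NK| = 8.000 ✓; ∠(NK, KE) = 90.00° ✓; |KE| = 32.70 ✗.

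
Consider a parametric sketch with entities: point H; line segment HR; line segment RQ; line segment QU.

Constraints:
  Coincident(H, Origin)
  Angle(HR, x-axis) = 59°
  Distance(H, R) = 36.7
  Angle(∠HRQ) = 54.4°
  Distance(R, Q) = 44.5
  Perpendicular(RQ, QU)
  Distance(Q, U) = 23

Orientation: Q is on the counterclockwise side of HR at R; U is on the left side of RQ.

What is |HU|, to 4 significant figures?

24.13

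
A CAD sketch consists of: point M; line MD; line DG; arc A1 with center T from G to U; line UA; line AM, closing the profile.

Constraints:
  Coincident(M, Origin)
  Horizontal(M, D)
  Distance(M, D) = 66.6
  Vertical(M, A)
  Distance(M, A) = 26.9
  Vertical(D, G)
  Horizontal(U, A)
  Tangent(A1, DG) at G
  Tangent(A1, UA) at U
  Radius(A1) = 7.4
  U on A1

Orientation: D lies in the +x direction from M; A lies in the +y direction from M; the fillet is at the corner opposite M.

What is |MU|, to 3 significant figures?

65.0

The virtual corner opposite M is at (66.6, 26.9). Since A1 is tangent to DG there, TG ⟂ DG and since A1 is tangent to UA there, TU ⟂ UA, with radius 7.4, so the center T sits 7.4 in from both sides at T = (59.2, 19.5). That places the tangent points at G = (66.6, 19.5) on DG and U = (59.2, 26.9) on UA. Then |MU| = |U − M| = 65.0.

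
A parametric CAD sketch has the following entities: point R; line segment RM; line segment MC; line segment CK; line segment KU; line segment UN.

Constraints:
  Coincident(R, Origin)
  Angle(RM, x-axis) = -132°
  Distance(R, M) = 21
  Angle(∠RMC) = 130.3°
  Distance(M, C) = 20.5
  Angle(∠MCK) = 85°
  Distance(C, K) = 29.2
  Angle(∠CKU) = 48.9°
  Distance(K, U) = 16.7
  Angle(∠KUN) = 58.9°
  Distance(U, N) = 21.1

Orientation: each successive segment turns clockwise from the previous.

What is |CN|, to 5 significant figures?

13.961

R is at the origin; RM runs at -132.0° with length 21.0, so M = (-14.052, -15.606). ∠RMC = 130.3° gives MC at 178.30° from the x-axis; with |MC| = 20.5, C = (-34.543, -14.998). ∠MCK = 85.0° gives CK at 83.300° from the x-axis; with |CK| = 29.2, K = (-31.136, 14.003). ∠CKU = 48.9° gives KU at -47.800° from the x-axis; with |KU| = 16.7, U = (-19.918, 1.6313). ∠KUN = 58.9° gives UN at -168.90° from the x-axis; with |UN| = 21.1, N = (-40.623, -2.4310). Then |CN| = |N − C| = 13.961.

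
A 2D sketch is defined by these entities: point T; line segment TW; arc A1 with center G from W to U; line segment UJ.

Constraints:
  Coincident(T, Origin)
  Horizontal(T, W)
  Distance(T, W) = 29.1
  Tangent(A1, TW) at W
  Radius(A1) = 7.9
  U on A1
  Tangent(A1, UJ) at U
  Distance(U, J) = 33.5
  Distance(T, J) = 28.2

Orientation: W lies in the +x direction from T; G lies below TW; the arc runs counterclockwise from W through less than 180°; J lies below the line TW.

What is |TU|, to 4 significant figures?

23.27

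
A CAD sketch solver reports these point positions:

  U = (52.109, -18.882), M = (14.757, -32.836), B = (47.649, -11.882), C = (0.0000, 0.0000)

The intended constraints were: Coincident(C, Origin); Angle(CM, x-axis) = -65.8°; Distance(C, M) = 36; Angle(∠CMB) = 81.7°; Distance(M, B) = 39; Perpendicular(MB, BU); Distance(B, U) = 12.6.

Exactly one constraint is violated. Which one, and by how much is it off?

Distance(B, U) = 12.6 — off by 4.30.

C = (0.00, 0.00) ✓; CM at -65.80° ✓; |CM| = 36.00 ✓; ∠CMB = 81.70° ✓; |MB| = 39.00 ✓; ∠(MB, BU) = 90.00° ✓; |BU| = 8.300 ✗.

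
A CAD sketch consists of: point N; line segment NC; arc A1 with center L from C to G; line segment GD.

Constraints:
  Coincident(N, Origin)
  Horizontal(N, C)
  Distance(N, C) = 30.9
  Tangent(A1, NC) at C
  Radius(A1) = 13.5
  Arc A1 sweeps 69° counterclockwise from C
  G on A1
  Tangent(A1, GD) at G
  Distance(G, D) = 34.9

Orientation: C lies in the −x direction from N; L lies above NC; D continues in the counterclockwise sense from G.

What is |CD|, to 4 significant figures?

48.29

On A1, C sits at bearing -90° from L; a 69° counterclockwise sweep puts G at bearing -21°, so G = L + 13.5·(cos -21°, sin -21°) = (-18.30, 8.662). Tangency of A1 to GD means the radius LG is perpendicular to GD, so GD runs along (−sin -21°, cos -21°); with |GD| = 34.9, D = (-5.790, 41.24). Then |CD| = |D − C| = 48.29.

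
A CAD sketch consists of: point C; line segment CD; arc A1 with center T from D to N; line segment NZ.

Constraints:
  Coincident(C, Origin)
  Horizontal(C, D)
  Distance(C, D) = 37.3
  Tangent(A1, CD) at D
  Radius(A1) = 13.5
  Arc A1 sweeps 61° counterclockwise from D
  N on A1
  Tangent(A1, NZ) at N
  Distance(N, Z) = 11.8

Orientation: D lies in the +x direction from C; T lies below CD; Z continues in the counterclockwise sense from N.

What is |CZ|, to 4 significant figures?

26.26

C is at the origin; CD is horizontal with |CD| = 37.3 and D on the +x side, so D = (37.30, 0.000). Since A1 is tangent to CD there, TD ⟂ CD, so T = D + (0, -13.5) = (37.30, -13.50). On A1, D sits at bearing 90° from T; a 61° counterclockwise sweep puts N at bearing 151°, so N = T + 13.5·(cos 151°, sin 151°) = (25.49, -6.955). The tangent condition forces TN to be normal to NZ, so NZ runs along (−sin 151°, cos 151°); with |NZ| = 11.8, Z = (19.77, -17.28). Then |CZ| = |Z − C| = 26.26.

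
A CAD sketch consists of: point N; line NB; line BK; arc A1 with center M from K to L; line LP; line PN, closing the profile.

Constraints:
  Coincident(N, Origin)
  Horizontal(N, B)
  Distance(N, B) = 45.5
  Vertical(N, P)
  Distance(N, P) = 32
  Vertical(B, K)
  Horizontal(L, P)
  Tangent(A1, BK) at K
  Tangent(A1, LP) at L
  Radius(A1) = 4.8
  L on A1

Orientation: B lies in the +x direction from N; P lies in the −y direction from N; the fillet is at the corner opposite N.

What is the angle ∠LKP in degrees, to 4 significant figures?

38.98°

N is at the origin; N and B share the same y with |NB| = 45.5 and B on the +x side, so B = (45.50, 0.000). N and P share the same x with |NP| = 32.0 and P on the −y side, so P = (0.000, -32.00). The virtual corner opposite N is at (45.50, -32.00). Tangency of A1 to BK means the radius MK is perpendicular to BK and A1 meets LP tangentially, so ML is at right angles to LP, with radius 4.8, so the center M sits 4.8 in from both sides at M = (40.70, -27.20). That places the tangent points at K = (45.50, -27.20) on BK and L = (40.70, -32.00) on LP. Then cos ∠LKP = KL·KP / (|KL||KP|), giving 38.98°.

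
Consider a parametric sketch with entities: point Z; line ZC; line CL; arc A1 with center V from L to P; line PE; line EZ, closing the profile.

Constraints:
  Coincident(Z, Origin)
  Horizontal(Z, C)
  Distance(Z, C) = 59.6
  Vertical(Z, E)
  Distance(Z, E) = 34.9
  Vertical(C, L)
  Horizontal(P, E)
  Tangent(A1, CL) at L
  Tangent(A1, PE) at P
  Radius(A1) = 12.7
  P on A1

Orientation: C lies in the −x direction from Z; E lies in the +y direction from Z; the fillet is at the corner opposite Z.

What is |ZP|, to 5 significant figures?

58.460

The virtual corner opposite Z is at (-59.600, 34.900). Tangency of A1 to CL means the radius VL is perpendicular to CL and A1 meets PE tangentially, so VP is at right angles to PE, with radius 12.7, so the center V sits 12.7 in from both sides at V = (-46.900, 22.200). That places the tangent points at L = (-59.600, 22.200) on CL and P = (-46.900, 34.900) on PE. Then |ZP| = |P − Z| = 58.460.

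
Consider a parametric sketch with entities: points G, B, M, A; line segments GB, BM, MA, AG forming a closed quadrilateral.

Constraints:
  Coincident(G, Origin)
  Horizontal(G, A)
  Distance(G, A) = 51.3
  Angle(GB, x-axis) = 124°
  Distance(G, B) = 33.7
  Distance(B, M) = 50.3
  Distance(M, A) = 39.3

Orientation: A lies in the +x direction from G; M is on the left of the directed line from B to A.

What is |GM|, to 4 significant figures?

45.89

Checks: |BM| = 50.30 ✓; |MA| = 39.30 ✓.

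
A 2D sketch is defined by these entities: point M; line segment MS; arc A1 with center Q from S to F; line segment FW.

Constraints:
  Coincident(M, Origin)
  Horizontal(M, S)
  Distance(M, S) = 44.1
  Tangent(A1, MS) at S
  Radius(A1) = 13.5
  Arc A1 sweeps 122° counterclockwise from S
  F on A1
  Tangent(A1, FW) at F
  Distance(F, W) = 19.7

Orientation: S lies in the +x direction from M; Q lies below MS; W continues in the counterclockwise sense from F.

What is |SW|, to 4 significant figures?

37.37

M is at the origin; M and S share the same y with |MS| = 44.1 and S on the +x side, so S = (44.10, 0.000). Tangency of A1 to MS means the radius QS is perpendicular to MS, so Q = S + (0, -13.5) = (44.10, -13.50). On A1, S sits at bearing 90° from Q; a 122° counterclockwise sweep puts F at bearing 212°, so F = Q + 13.5·(cos 212°, sin 212°) = (32.65, -20.65). Tangency of A1 to FW means the radius QF is perpendicular to FW, so FW runs along (−sin 212°, cos 212°); with |FW| = 19.7, W = (43.09, -37.36). Then |SW| = |W − S| = 37.37.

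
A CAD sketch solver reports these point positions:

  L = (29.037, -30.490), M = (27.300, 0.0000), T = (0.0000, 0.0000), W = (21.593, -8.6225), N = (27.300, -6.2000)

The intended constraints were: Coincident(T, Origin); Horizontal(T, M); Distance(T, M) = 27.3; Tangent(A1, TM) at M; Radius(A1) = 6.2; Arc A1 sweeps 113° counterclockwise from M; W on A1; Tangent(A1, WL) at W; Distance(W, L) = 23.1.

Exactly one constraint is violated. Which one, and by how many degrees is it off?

Tangent(A1, WL) at W — off by 4.20°.

T = (0.00, 0.00) ✓; T.y = 0.00, M.y = 0.00 ✓; |TM| = 27.30 ✓; ∠(NM, MT) = 90.00° ✓; |NM| = 6.200 ✓; bearing(N→W) − bearing(N→M) = 113.0° ✓; |NW| = 6.200 ✓; ∠(NW, WL) = 94.20° ✗; |WL| = 23.10 ✓.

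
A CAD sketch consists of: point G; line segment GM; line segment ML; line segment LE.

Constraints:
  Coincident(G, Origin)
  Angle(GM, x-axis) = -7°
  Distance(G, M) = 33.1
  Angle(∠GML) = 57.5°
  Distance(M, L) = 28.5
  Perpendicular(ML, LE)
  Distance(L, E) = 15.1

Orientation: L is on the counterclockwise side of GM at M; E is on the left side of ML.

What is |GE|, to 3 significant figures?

16.7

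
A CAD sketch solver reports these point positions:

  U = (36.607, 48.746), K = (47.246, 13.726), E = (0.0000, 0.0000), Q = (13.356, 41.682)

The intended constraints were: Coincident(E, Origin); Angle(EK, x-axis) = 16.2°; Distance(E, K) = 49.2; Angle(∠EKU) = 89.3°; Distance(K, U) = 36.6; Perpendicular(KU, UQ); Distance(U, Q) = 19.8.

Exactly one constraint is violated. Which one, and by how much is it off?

Distance(U, Q) = 19.8 — off by 4.50.

E = (0.00, 0.00) ✓; EK at 16.20° ✓; |EK| = 49.20 ✓; ∠EKU = 89.30° ✓; |KU| = 36.60 ✓; ∠(KU, UQ) = 90.00° ✓; |UQ| = 24.30 ✗.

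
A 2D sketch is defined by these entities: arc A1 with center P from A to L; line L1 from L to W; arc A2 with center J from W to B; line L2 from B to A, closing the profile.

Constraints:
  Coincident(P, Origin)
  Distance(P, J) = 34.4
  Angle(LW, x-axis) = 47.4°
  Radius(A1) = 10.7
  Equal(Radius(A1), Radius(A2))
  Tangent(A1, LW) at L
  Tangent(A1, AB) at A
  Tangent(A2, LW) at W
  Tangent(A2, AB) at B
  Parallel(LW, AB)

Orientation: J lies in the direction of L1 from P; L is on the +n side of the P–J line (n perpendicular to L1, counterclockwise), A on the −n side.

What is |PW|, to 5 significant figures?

36.026

The slot axis is L1's direction at 47.4°, so u = (cos 47.4°, sin 47.4°) = (0.67688, 0.73610) and n = (−sin 47.4°, cos 47.4°) = (-0.73610, 0.67688). P is at the origin and J lies 34.4 along u from P, so J = 34.4·u = (23.285, 25.322). Tangency of A1 to both parallel lines with radius 10.7 puts L and A at P ± 10.7·n: L = (-7.8762, 7.2426), A = (7.8762, -7.2426). Equal radii place W and B the same way about J: W = J + 10.7·n = (15.408, 32.564), B = J − 10.7·n = (31.161, 18.079). Then |PW| = |W − P| = 36.026.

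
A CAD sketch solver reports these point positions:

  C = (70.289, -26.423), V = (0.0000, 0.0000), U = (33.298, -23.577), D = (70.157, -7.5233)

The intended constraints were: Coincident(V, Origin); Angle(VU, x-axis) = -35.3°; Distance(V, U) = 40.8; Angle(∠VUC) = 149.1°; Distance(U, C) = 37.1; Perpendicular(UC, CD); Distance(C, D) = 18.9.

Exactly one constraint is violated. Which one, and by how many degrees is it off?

Perpendicular(UC, CD) — off by 4.80°.

V = (0.00, 0.00) ✓; VU at -35.30° ✓; |VU| = 40.80 ✓; ∠VUC = 149.1° ✓; |UC| = 37.10 ✓; ∠(UC, CD) = 94.80° ✗; |CD| = 18.90 ✓.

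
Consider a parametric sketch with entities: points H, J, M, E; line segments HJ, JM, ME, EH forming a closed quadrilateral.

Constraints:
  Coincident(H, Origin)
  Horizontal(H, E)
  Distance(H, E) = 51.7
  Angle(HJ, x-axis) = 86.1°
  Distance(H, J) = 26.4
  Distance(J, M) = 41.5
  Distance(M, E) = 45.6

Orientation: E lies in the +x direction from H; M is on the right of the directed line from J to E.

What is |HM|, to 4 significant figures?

16.91

Checks: |JM| = 41.50 ✓; |ME| = 45.60 ✓.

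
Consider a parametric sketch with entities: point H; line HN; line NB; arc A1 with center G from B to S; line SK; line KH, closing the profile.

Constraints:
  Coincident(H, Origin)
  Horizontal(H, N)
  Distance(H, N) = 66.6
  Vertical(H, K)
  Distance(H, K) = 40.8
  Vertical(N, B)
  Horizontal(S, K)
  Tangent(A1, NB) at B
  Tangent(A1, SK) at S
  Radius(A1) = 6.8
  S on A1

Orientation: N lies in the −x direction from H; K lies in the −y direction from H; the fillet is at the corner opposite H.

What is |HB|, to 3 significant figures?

74.8

H is at the origin; H and N share the same y with |HN| = 66.6 and N on the −x side, so N = (-66.6, 0.00). HK is vertical with |HK| = 40.8 and K on the −y side, so K = (0.00, -40.8). The virtual corner opposite H is at (-66.6, -40.8). The tangent condition forces GB to be normal to NB and A1 meets SK tangentially, so GS is at right angles to SK, with radius 6.8, so the center G sits 6.8 in from both sides at G = (-59.8, -34.0). That places the tangent points at B = (-66.6, -34.0) on NB and S = (-59.8, -40.8) on SK. Then |HB| = |B − H| = 74.8.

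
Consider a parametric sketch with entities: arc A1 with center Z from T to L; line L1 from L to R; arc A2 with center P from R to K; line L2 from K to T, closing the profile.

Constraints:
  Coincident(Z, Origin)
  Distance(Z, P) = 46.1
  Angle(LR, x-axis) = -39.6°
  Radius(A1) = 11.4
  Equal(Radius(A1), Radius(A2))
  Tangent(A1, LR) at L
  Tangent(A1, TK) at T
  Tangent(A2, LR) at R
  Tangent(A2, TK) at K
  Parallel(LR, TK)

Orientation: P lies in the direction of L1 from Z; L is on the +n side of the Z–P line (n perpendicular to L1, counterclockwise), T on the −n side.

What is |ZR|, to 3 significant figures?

47.5

The slot axis is L1's direction at -39.6°, so u = (cos -39.6°, sin -39.6°) = (0.771, -0.637) and n = (−sin -39.6°, cos -39.6°) = (0.637, 0.771). Z is at the origin and P lies 46.1 along u from Z, so P = 46.1·u = (35.5, -29.4). Tangency of A1 to both parallel lines with radius 11.4 puts L and T at Z ± 11.4·n: L = (7.27, 8.78), T = (-7.27, -8.78). Equal radii place R and K the same way about P: R = P + 11.4·n = (42.8, -20.6), K = P − 11.4·n = (28.3, -38.2). Then |ZR| = |R − Z| = 47.5.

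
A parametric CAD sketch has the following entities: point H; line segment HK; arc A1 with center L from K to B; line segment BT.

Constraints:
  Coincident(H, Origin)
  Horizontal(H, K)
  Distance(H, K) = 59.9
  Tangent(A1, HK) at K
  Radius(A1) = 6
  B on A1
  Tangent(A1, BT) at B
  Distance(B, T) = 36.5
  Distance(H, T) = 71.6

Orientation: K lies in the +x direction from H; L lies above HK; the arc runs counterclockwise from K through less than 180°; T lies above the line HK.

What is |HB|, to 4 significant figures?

66.15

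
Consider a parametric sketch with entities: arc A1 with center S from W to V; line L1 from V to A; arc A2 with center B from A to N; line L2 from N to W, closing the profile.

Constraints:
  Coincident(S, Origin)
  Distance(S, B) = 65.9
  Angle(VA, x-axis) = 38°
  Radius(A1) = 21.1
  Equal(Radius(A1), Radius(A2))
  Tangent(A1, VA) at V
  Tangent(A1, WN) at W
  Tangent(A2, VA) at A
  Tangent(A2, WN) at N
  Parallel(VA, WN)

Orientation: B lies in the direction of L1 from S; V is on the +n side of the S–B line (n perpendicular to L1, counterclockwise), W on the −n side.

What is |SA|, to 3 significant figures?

69.2

The slot axis is L1's direction at 38.0°, so u = (cos 38.0°, sin 38.0°) = (0.788, 0.616) and n = (−sin 38.0°, cos 38.0°) = (-0.616, 0.788). S is at the origin and B lies 65.9 along u from S, so B = 65.9·u = (51.9, 40.6). Tangency of A1 to both parallel lines with radius 21.1 puts V and W at S ± 21.1·n: V = (-13.0, 16.6), W = (13.0, -16.6). Equal radii place A and N the same way about B: A = B + 21.1·n = (38.9, 57.2), N = B − 21.1·n = (64.9, 23.9). Then |SA| = |A − S| = 69.2.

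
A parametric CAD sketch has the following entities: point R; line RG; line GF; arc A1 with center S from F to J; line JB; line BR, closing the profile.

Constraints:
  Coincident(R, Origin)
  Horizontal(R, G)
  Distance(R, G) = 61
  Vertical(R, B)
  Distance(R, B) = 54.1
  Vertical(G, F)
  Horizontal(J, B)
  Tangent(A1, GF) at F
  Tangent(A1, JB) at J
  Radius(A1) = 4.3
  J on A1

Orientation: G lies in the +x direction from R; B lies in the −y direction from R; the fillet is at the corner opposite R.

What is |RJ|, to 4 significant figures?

78.37

R is at the origin; RG is horizontal with |RG| = 61.0 and G on the +x side, so G = (61.00, 0.000). RB is vertical with |RB| = 54.1 and B on the −y side, so B = (0.000, -54.10). The virtual corner opposite R is at (61.00, -54.10). Tangency of A1 to GF means the radius SF is perpendicular to GF and tangency of A1 to JB means the radius SJ is perpendicular to JB, with radius 4.3, so the center S sits 4.3 in from both sides at S = (56.70, -49.80). That places the tangent points at F = (61.00, -49.80) on GF and J = (56.70, -54.10) on JB. Then |RJ| = |J − R| = 78.37.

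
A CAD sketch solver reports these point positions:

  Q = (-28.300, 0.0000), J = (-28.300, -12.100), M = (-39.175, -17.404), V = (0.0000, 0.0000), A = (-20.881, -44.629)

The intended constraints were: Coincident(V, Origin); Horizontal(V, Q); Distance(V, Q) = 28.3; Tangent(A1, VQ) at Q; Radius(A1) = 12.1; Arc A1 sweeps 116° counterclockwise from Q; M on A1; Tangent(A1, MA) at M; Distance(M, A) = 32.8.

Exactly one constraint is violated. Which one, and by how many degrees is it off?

Tangent(A1, MA) at M — off by 7.90°.

V = (0.00, 0.00) ✓; V.y = 0.00, Q.y = 0.00 ✓; |VQ| = 28.30 ✓; ∠(JQ, QV) = 90.00° ✓; |JQ| = 12.10 ✓; bearing(J→M) − bearing(J→Q) = 116.0° ✓; |JM| = 12.10 ✓; ∠(JM, MA) = 82.10° ✗; |MA| = 32.80 ✓.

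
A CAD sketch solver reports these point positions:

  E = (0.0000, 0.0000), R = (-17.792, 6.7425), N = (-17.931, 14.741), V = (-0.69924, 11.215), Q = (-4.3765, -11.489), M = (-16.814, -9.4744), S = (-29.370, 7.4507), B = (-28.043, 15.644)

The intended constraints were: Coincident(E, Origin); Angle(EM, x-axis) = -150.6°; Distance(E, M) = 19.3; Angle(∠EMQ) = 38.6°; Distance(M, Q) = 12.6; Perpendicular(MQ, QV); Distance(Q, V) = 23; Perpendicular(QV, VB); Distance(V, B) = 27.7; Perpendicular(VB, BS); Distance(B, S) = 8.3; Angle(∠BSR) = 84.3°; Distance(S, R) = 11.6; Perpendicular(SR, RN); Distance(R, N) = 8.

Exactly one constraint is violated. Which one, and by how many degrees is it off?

Perpendicular(SR, RN) — off by 4.50°.

E = (0.00, 0.00) ✓; EM at -150.6° ✓; |EM| = 19.30 ✓; ∠EMQ = 38.60° ✓; |MQ| = 12.60 ✓; ∠(MQ, QV) = 90.00° ✓; |QV| = 23.00 ✓; ∠(QV, VB) = 90.00° ✓; |VB| = 27.70 ✓; ∠(VB, BS) = 90.00° ✓; |BS| = 8.300 ✓; ∠BSR = 84.30° ✓; |SR| = 11.60 ✓; ∠(SR, RN) = 94.50° ✗; |RN| = 8.000 ✓.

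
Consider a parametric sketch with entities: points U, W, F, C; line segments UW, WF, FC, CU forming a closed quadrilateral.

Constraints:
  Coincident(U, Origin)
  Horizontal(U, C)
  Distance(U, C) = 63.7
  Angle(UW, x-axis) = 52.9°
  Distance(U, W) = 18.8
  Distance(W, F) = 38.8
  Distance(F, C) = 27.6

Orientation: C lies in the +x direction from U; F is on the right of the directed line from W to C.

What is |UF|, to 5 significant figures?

40.847

U is at the origin; UC is horizontal with |UC| = 63.7 and C in +x, so C = (63.7, 0). UW runs at 52.9° with |UW| = 18.8, so W = (11.340, 14.995). F is determined by |WF| = 38.8 and |FC| = 27.6 together: it lies at the intersection of circle(W, 38.8) and circle(C, 27.6). With |WC| = 54.464, the foot of the radical line on WC is 34.059 from W and the perpendicular offset is √(38.8² − 34.059²) = 18.585. Taking the right-of-WC solution: F = (38.967, -12.249).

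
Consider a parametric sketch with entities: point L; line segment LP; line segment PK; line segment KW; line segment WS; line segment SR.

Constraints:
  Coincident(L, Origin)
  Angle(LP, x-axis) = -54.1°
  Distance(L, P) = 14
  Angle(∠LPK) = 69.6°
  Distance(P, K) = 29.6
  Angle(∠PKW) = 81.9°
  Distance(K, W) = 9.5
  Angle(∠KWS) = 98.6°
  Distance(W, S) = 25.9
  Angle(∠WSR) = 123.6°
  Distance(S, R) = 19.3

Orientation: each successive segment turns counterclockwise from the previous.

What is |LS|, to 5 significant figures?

4.3039

L is at the origin; LP runs at -54.1° with length 14.0, so P = (8.2092, -11.341). ∠LPK = 69.6° gives PK at 56.300° from the x-axis; with |PK| = 29.6, K = (24.633, 13.285). ∠PKW = 81.9° gives KW at 154.40° from the x-axis; with |KW| = 9.5, W = (16.065, 17.390). ∠KWS = 98.6° gives WS at -124.20° from the x-axis; with |WS| = 25.9, S = (1.5072, -4.0313). Then |LS| = |S − L| = 4.3039.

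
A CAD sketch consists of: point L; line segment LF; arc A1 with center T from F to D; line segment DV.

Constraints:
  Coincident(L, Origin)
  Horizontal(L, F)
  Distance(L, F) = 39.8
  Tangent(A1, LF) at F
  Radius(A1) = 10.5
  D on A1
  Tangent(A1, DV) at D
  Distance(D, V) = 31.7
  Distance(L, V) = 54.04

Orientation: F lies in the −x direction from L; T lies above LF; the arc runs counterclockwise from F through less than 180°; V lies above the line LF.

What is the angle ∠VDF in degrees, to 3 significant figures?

132°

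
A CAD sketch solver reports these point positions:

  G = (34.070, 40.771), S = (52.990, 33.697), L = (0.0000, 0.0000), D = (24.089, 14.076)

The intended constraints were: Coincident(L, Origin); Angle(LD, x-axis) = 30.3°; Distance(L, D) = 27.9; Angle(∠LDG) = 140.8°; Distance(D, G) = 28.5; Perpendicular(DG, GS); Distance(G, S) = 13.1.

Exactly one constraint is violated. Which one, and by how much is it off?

Distance(G, S) = 13.1 — off by 7.10.

L = (0.00, 0.00) ✓; LD at 30.30° ✓; |LD| = 27.90 ✓; ∠LDG = 140.8° ✓; |DG| = 28.50 ✓; ∠(DG, GS) = 90.00° ✓; |GS| = 20.20 ✗.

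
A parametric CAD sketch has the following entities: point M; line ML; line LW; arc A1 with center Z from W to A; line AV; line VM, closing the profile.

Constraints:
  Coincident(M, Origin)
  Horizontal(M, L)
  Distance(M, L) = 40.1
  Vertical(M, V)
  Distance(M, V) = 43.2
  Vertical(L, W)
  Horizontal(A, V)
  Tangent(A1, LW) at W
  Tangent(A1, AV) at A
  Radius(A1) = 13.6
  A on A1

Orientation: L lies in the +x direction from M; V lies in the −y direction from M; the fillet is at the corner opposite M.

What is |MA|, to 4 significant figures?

50.68

M is at the origin; M and L share the same y with |ML| = 40.1 and L on the +x side, so L = (40.10, 0.000). M and V share the same x with |MV| = 43.2 and V on the −y side, so V = (0.000, -43.20). The virtual corner opposite M is at (40.10, -43.20). A1 meets LW tangentially, so ZW is at right angles to LW and tangency of A1 to AV means the radius ZA is perpendicular to AV, with radius 13.6, so the center Z sits 13.6 in from both sides at Z = (26.50, -29.60). That places the tangent points at W = (40.10, -29.60) on LW and A = (26.50, -43.20) on AV. Then |MA| = |A − M| = 50.68.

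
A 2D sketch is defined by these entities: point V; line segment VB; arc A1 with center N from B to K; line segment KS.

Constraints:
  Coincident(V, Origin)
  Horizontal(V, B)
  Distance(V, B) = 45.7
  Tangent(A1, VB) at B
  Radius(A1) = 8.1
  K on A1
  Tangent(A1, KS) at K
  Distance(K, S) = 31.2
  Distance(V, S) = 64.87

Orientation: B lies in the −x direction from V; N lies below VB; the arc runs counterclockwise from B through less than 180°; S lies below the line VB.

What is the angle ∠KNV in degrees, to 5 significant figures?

174.72°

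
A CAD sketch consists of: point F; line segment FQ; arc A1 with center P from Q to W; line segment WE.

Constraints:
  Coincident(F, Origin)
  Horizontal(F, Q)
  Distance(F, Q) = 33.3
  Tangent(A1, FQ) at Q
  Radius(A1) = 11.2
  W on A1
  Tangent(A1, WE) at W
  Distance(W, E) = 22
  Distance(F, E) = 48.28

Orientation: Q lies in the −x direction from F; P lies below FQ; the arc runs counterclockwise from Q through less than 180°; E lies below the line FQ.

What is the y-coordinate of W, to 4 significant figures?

-16.67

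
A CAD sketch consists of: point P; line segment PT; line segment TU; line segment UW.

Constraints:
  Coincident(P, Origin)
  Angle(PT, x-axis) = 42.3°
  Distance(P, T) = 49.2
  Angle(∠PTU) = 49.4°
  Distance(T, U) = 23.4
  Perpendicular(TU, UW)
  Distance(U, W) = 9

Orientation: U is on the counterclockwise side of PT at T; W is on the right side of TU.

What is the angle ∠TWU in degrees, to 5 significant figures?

68.962°

∠PTU = 49.4°, so TU runs at 42.3° + (180° − 49.4°) = 172.90° from the x-axis; with |TU| = 23.4, U = T + 23.4·(cos 172.90°, sin 172.90°) = (13.169, 36.004). TU is perpendicular to UW; with |UW| = 9.0 on the right of TU, W = U + 9.0·(0.12360, 0.99233) = (14.282, 44.935). Then cos ∠TWU = WT·WU / (|WT||WU|), giving 68.962°.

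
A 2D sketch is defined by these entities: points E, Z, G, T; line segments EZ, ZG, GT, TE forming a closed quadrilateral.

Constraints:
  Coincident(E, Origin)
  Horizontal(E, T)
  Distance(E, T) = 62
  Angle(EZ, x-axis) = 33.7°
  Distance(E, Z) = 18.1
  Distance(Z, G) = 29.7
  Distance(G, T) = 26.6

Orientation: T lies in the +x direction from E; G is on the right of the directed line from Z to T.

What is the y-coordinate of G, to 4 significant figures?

-9.712

E is at the origin; ET is horizontal with |ET| = 62.0 and T in +x, so T = (62.0, 0). EZ runs at 33.7° with |EZ| = 18.1, so Z = (15.06, 10.04). G is determined by |ZG| = 29.7 and |GT| = 26.6 together: it lies at the intersection of circle(Z, 29.7) and circle(T, 26.6). With |ZT| = 48.00, the foot of the radical line on ZT is 25.82 from Z and the perpendicular offset is √(29.7² − 25.82²) = 14.68. Taking the right-of-ZT solution: G = (37.24, -9.712).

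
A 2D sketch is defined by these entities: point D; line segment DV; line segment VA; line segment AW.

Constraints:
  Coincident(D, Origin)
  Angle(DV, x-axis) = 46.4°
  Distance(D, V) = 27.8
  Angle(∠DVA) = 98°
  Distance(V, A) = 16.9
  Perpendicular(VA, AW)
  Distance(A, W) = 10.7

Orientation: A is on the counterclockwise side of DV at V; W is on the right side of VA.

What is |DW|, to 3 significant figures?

43.5

D is at the origin; DV runs at 46.4° with length 27.8, so V = 27.8·(cos 46.4°, sin 46.4°) = (19.2, 20.1). ∠DVA = 98.0°, so VA runs at 46.4° + (180° − 98.0°) = 128° from the x-axis; with |VA| = 16.9, A = V + 16.9·(cos 128°, sin 128°) = (8.67, 33.4). VA is perpendicular to AW; with |AW| = 10.7 on the right of VA, W = A + 10.7·(0.784, 0.621) = (17.1, 40.0). Then |DW| = |W − D| = 43.5.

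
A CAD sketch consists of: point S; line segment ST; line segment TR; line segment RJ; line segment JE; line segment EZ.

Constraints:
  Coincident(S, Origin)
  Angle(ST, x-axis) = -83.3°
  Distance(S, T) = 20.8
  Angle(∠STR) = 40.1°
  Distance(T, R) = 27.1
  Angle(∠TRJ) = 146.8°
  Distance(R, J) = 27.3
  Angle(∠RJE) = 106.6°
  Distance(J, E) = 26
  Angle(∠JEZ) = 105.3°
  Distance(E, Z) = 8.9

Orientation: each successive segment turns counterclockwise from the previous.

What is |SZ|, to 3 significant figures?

31.7

S is at the origin; ST runs at -83.3° with length 20.8, so T = (2.43, -20.7). ∠STR = 40.1° gives TR at 56.6° from the x-axis; with |TR| = 27.1, R = (17.3, 1.97). ∠TRJ = 146.8° gives RJ at 89.8° from the x-axis; with |RJ| = 27.3, J = (17.4, 29.3). ∠RJE = 106.6° gives JE at 163° from the x-axis; with |JE| = 26.0, E = (-7.45, 36.8). ∠JEZ = 105.3° gives EZ at -122° from the x-axis; with |EZ| = 8.9, Z = (-12.2, 29.2). Then |SZ| = |Z − S| = 31.7.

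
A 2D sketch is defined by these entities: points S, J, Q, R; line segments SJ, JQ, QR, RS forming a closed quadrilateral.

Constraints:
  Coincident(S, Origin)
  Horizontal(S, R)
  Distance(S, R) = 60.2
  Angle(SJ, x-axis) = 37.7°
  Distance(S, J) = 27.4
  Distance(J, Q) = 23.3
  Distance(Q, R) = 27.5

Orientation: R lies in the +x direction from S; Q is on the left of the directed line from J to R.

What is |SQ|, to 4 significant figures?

49.63

Checks: |JQ| = 23.30 ✓; |QR| = 27.50 ✓.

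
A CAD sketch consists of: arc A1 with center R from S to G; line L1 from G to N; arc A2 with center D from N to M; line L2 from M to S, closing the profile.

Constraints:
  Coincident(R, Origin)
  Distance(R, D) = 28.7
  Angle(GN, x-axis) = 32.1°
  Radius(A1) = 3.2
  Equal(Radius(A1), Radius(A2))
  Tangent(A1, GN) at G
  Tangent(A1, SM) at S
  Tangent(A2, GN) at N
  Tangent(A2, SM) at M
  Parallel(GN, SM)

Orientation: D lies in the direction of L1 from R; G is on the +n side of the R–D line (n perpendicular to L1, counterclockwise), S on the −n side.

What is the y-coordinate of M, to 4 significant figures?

12.54

Tangency of A1 to both parallel lines with radius 3.2 puts G and S at R ± 3.2·n: G = (-1.700, 2.711), S = (1.700, -2.711). Equal radii place N and M the same way about D: N = D + 3.2·n = (22.61, 17.96), M = D − 3.2·n = (26.01, 12.54). So M.y = 12.54.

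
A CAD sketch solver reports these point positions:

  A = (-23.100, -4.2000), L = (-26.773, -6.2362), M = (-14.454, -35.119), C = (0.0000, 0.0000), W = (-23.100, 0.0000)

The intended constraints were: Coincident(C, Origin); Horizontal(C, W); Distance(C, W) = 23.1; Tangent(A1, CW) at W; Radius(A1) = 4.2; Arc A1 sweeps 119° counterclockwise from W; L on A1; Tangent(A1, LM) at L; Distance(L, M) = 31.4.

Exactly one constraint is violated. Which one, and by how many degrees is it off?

Tangent(A1, LM) at L — off by 5.90°.

C = (0.00, 0.00) ✓; C.y = 0.00, W.y = 0.00 ✓; |CW| = 23.10 ✓; ∠(AW, WC) = 90.00° ✓; |AW| = 4.200 ✓; bearing(A→L) − bearing(A→W) = 119.0° ✓; |AL| = 4.200 ✓; ∠(AL, LM) = 95.90° ✗; |LM| = 31.40 ✓.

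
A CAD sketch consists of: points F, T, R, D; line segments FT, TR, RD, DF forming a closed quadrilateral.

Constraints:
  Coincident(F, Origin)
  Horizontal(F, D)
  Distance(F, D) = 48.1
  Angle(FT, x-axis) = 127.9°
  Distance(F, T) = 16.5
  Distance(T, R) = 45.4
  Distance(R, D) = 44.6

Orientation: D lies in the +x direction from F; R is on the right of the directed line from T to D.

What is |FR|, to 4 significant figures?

29.18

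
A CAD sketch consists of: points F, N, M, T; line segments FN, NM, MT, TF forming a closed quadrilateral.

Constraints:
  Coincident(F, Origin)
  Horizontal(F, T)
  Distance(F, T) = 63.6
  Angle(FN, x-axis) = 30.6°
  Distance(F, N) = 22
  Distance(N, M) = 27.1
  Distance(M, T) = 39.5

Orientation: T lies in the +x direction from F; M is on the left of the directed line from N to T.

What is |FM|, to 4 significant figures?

48.73

Checks: |NM| = 27.10 ✓; |MT| = 39.50 ✓.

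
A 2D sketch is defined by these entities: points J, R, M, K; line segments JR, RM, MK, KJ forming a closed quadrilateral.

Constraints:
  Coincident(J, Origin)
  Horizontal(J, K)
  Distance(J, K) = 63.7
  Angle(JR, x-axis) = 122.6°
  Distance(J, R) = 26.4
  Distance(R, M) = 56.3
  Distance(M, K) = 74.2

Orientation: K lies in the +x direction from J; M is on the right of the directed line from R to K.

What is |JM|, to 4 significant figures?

33.01

J is at the origin; JK is horizontal with |JK| = 63.7 and K in +x, so K = (63.7, 0). JR runs at 122.6° with |JR| = 26.4, so R = (-14.22, 22.24). M is determined by |RM| = 56.3 and |MK| = 74.2 together: it lies at the intersection of circle(R, 56.3) and circle(K, 74.2). With |RK| = 81.04, the foot of the radical line on RK is 26.10 from R and the perpendicular offset is √(56.3² − 26.10²) = 49.88. Taking the right-of-RK solution: M = (-2.812, -32.89).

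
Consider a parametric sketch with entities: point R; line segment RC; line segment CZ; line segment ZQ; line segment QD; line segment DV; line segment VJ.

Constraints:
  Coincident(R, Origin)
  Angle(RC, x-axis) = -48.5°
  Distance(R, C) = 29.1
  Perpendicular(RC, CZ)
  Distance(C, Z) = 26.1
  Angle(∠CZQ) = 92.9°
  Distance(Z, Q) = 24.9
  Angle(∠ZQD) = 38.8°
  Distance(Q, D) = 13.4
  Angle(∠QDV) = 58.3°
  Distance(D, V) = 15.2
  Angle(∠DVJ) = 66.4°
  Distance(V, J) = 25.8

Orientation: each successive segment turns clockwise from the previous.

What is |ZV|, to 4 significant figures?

14.25

∠ZQD = 38.8° gives QD at -6.800° from the x-axis; with |QD| = 13.4, D = (-4.381, -22.89). ∠QDV = 58.3° gives DV at -128.5° from the x-axis; with |DV| = 15.2, V = (-13.84, -34.78). Then |ZV| = |V − Z| = 14.25.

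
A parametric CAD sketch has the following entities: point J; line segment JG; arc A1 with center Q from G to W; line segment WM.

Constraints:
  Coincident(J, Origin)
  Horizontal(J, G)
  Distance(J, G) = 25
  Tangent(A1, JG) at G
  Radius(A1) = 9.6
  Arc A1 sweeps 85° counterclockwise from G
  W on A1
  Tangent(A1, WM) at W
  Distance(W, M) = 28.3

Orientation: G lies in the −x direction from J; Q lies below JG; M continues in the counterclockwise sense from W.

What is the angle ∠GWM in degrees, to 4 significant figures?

137.5°

J is at the origin; JG is horizontal with |JG| = 25.0 and G on the −x side, so G = (-25.00, 0.000). A1 meets JG tangentially, so QG is at right angles to JG, so Q = G + (0, -9.6) = (-25.00, -9.600). On A1, G sits at bearing 90° from Q; an 85° counterclockwise sweep puts W at bearing 175°, so W = Q + 9.6·(cos 175°, sin 175°) = (-34.56, -8.763). A1 meets WM tangentially, so QW is at right angles to WM, so WM runs along (−sin 175°, cos 175°); with |WM| = 28.3, M = (-37.03, -36.96). Then cos ∠GWM = WG·WM / (|WG||WM|), giving 137.5°.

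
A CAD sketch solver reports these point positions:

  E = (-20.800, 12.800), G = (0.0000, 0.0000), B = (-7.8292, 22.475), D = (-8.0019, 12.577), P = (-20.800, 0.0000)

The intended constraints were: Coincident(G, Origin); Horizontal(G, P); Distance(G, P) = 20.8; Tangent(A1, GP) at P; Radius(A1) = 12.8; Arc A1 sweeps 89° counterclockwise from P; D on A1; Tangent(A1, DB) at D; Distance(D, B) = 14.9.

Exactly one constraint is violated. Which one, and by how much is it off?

Distance(D, B) = 14.9 — off by 5.00.

G = (0.00, 0.00) ✓; G.y = 0.00, P.y = 0.00 ✓; |GP| = 20.80 ✓; ∠(EP, PG) = 90.00° ✓; |EP| = 12.80 ✓; bearing(E→D) − bearing(E→P) = 89.00° ✓; |ED| = 12.80 ✓; ∠(ED, DB) = 90.00° ✓; |DB| = 9.900 ✗.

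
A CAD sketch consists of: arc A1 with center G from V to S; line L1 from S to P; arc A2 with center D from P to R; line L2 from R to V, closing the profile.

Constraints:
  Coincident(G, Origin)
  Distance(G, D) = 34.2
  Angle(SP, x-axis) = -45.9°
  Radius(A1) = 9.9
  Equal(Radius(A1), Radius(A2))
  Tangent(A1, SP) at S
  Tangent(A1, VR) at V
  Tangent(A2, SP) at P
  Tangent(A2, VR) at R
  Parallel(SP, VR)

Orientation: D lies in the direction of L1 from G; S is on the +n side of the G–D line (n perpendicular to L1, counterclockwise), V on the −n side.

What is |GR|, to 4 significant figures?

35.60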